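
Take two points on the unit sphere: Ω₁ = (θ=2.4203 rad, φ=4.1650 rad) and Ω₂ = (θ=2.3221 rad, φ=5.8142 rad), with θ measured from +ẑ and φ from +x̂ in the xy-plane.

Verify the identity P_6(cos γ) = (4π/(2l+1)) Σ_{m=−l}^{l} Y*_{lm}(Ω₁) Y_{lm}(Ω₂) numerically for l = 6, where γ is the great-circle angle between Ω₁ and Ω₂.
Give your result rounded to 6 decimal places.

Term-by-term m-sum for l=6 (normalisation 4π/13 = 0.966644):
  [-6]  conj(Y_{6,-6})(Ω₁) = 0.03965 - 0.00570j ; Y_{6,-6}(Ω₂) = -0.06967 + 0.02368j ; Δ = -0.00263 + 0.00134j
  [-5]  conj(Y_{6,-5})(Ω₁) = 0.06213 - 0.14506j ; Y_{6,-5}(Ω₂) = 0.16646 - 0.17025j ; Δ = -0.01436 - 0.03472j
  [-4]  conj(Y_{6,-4})(Ω₁) = -0.20475 - 0.28756j ; Y_{6,-4}(Ω₂) = -0.12612 + 0.40041j ; Δ = 0.14097 - 0.04572j
  [-3]  conj(Y_{6,-3})(Ω₁) = -0.45006 + 0.03218j ; Y_{6,-3}(Ω₂) = -0.06016 - 0.36388j ; Δ = 0.03878 + 0.16183j
  [-2]  conj(Y_{6,-2})(Ω₁) = -0.08746 + 0.16964j ; Y_{6,-2}(Ω₂) = -0.02291 - 0.03124j ; Δ = 0.00730 - 0.00115j
  [-1]  conj(Y_{6,-1})(Ω₁) = -0.15134 - 0.24830j ; Y_{6,-1}(Ω₂) = 0.33252 + 0.16849j ; Δ = -0.00849 - 0.10806j
  [+0]  conj(Y_{6,0})(Ω₁) = -0.28831 + 0.00000j ; Y_{6,0}(Ω₂) = -0.06964 + 0.00000j ; Δ = 0.02008 + 0.00000j
  [+1]  conj(Y_{6,1})(Ω₁) = 0.15134 - 0.24830j ; Y_{6,1}(Ω₂) = -0.33252 + 0.16849j ; Δ = -0.00849 + 0.10806j
  [+2]  conj(Y_{6,2})(Ω₁) = -0.08746 - 0.16964j ; Y_{6,2}(Ω₂) = -0.02291 + 0.03124j ; Δ = 0.00730 + 0.00115j
  [+3]  conj(Y_{6,3})(Ω₁) = 0.45006 + 0.03218j ; Y_{6,3}(Ω₂) = 0.06016 - 0.36388j ; Δ = 0.03878 - 0.16183j
  [+4]  conj(Y_{6,4})(Ω₁) = -0.20475 + 0.28756j ; Y_{6,4}(Ω₂) = -0.12612 - 0.40041j ; Δ = 0.14097 + 0.04572j
  [+5]  conj(Y_{6,5})(Ω₁) = -0.06213 - 0.14506j ; Y_{6,5}(Ω₂) = -0.16646 - 0.17025j ; Δ = -0.01436 + 0.03472j
  [+6]  conj(Y_{6,6})(Ω₁) = 0.03965 + 0.00570j ; Y_{6,6}(Ω₂) = -0.06967 - 0.02368j ; Δ = -0.00263 - 0.00134j
Total Σ_m = 0.34324 - 0.00000j. Multiply by 0.966644: 0.33179 - 0.00000j. P_6(cos γ) = 0.331788

0.331788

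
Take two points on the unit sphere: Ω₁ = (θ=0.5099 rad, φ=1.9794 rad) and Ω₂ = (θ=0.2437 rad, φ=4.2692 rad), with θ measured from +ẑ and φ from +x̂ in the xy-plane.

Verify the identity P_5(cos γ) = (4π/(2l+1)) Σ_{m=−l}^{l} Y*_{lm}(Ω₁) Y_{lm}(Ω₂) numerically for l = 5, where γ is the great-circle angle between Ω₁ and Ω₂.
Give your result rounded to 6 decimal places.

-0.419403

Addition theorem: P_5(cos γ) = (4π/11) Σ_m Y*_{lm}(Ω₁) Y_{lm}(Ω₂), m = −5…5:
  m=-5: Y*=-0.011450-0.005848i  Y=-0.000303-0.000228i  product +0.000002+0.000004i
  m=-4: Y*=-0.004622+0.072556i  Y=-0.000969+0.004730i  product -0.000339-0.000092i
  m=-3: Y*=+0.221680-0.079662i  Y=+0.035282-0.008680i  product +0.007130-0.004735i
  m=-2: Y*=-0.309920-0.330292i  Y=-0.110508-0.135427i  product -0.010482+0.078471i
  m=-1: Y*=-0.156608+0.361705i  Y=-0.213455+0.449681i  product -0.129223-0.147632i
  m=+0: Y*=-0.180206-0.000000i  Y=+0.562146+0.000000i  product -0.101302-0.000000i
  m=+1: Y*=+0.156608+0.361705i  Y=+0.213455+0.449681i  product -0.129223+0.147632i
  m=+2: Y*=-0.309920+0.330292i  Y=-0.110508+0.135427i  product -0.010482-0.078471i
  m=+3: Y*=-0.221680-0.079662i  Y=-0.035282-0.008680i  product +0.007130+0.004735i
  m=+4: Y*=-0.004622-0.072556i  Y=-0.000969-0.004730i  product -0.000339+0.000092i
  m=+5: Y*=+0.011450-0.005848i  Y=+0.000303-0.000228i  product +0.000002-0.000004i
Accumulated sum -0.367125+0.000000i; after 4π/(2l+1) scaling, -0.419403+0.000000i ⇒ P_5 = -0.419403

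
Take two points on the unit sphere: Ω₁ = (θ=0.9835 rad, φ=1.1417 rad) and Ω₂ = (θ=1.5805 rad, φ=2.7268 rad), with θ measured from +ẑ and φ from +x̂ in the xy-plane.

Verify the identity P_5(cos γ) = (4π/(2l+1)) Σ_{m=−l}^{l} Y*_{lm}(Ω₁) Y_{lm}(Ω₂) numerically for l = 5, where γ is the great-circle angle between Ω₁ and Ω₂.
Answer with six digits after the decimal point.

-0.032360

Summing Y*_{l m}(θ₁,φ₁)·Y_{l m}(θ₂,φ₂) over m ∈ [−5, 5]; prefactor 4π/(2·5+1) = 1.142397:
  term(m=-5) = -0.00615 - 0.08587j   from Y*(Ω₁)=0.15573 - 0.10085j, Y(Ω₂)=0.22375 - 0.40651j
  term(m=-4) = -0.00555 + 0.00032j   from Y*(Ω₁)=-0.05666 - 0.38640j, Y(Ω₂)=0.00126 - 0.01418j
  term(m=-3) = -0.00522 - 0.12150j   from Y*(Ω₁)=-0.33784 - 0.09843j, Y(Ω₂)=0.11082 + 0.32735j
  term(m=-2) = 0.00084 - 0.00002j   from Y*(Ω₁)=0.03356 - 0.03884j, Y(Ω₂)=0.01110 + 0.01213j
  term(m=-1) = 0.00161 + 0.11245j   from Y*(Ω₁)=-0.14629 - 0.31974j, Y(Ω₂)=-0.29272 - 0.12890j
  term(m=+0) = 0.00061 + 0.00000j   from Y*(Ω₁)=-0.03587 + 0.00000j, Y(Ω₂)=-0.01701 + 0.00000j
  term(m=+1) = 0.00161 - 0.11245j   from Y*(Ω₁)=0.14629 - 0.31974j, Y(Ω₂)=0.29272 - 0.12890j
  term(m=+2) = 0.00084 + 0.00002j   from Y*(Ω₁)=0.03356 + 0.03884j, Y(Ω₂)=0.01110 - 0.01213j
  term(m=+3) = -0.00522 + 0.12150j   from Y*(Ω₁)=0.33784 - 0.09843j, Y(Ω₂)=-0.11082 + 0.32735j
  term(m=+4) = -0.00555 - 0.00032j   from Y*(Ω₁)=-0.05666 + 0.38640j, Y(Ω₂)=0.00126 + 0.01418j
  term(m=+5) = -0.00615 + 0.08587j   from Y*(Ω₁)=-0.15573 - 0.10085j, Y(Ω₂)=-0.22375 - 0.40651j
Accumulated sum -0.02833 - 0.00000j; after 4π/(2l+1) scaling, -0.03236 - 0.00000j ⇒ P_5 = -0.032360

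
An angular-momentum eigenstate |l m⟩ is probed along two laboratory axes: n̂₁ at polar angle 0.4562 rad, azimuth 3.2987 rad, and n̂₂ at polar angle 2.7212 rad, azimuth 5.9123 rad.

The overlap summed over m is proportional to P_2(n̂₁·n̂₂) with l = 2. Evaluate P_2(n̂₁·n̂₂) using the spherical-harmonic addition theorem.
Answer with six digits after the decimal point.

0.925571

Term-by-term m-sum for l=2 (normalisation 4π/5 = 2.513274):
  m=-2: 0.07130 + 0.02317j × 0.04743 + 0.04347j = 0.00237 + 0.00420j  (running Σ = 0.00237 + 0.00420j)
  m=-1: -0.30177 - 0.04780j × -0.26827 - 0.10432j = 0.07597 + 0.04431j  (running Σ = 0.07834 + 0.04850j)
  m=0: 0.44715 + 0.00000j × 0.47319 + 0.00000j = 0.21159 + 0.00000j  (running Σ = 0.28993 + 0.04850j)
  m=1: 0.30177 - 0.04780j × 0.26827 - 0.10432j = 0.07597 - 0.04431j  (running Σ = 0.36590 + 0.00420j)
  m=2: 0.07130 - 0.02317j × 0.04743 - 0.04347j = 0.00237 - 0.00420j  (running Σ = 0.36827 - 0.00000j)
Accumulated sum 0.36827 - 0.00000j; after 4π/(2l+1) scaling, 0.92557 - 0.00000j ⇒ P_2 = 0.925571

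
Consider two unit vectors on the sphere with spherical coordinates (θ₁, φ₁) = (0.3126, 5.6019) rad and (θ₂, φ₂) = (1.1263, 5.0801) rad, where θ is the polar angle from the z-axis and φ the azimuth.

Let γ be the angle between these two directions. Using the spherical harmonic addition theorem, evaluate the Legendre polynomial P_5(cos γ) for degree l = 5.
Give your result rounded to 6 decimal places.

Summing Y*_{l m}(θ₁,φ₁)·Y_{l m}(θ₂,φ₂) over m ∈ [−5, 5]; prefactor 4π/(2·5+1) = 1.142397:
  term(m=-5) = -0.000306+0.000180i   from Y*(Ω₁)=-0.001232+0.000334i, Y(Ω₂)=+0.268477-0.073656i
  term(m=-4) = -0.002586+0.004555i   from Y*(Ω₁)=-0.011424-0.005053i, Y(Ω₂)=+0.041841-0.417214i
  term(m=-3) = +0.000066+0.012161i   from Y*(Ω₁)=-0.032773-0.064032i, Y(Ω₂)=-0.150917-0.076218i
  term(m=-2) = -0.034834-0.059837i   from Y*(Ω₁)=+0.054113-0.256108i, Y(Ω₂)=+0.196144-0.177458i
  term(m=-1) = -0.119091-0.068472i   from Y*(Ω₁)=+0.423837-0.343643i, Y(Ω₂)=-0.090503-0.234932i
  term(m=+0) = +0.076990+0.000000i   from Y*(Ω₁)=+0.363584-0.000000i, Y(Ω₂)=+0.211753+0.000000i
  term(m=+1) = -0.119091+0.068472i   from Y*(Ω₁)=-0.423837-0.343643i, Y(Ω₂)=+0.090503-0.234932i
  term(m=+2) = -0.034834+0.059837i   from Y*(Ω₁)=+0.054113+0.256108i, Y(Ω₂)=+0.196144+0.177458i
  term(m=+3) = +0.000066-0.012161i   from Y*(Ω₁)=+0.032773-0.064032i, Y(Ω₂)=+0.150917-0.076218i
  term(m=+4) = -0.002586-0.004555i   from Y*(Ω₁)=-0.011424+0.005053i, Y(Ω₂)=+0.041841+0.417214i
  term(m=+5) = -0.000306-0.000180i   from Y*(Ω₁)=+0.001232+0.000334i, Y(Ω₂)=-0.268477-0.073656i
Total Σ_m = -0.236516+0.000000i. Multiply by 1.142397: -0.270195+0.000000i. P_5(cos γ) = -0.270195

-0.270195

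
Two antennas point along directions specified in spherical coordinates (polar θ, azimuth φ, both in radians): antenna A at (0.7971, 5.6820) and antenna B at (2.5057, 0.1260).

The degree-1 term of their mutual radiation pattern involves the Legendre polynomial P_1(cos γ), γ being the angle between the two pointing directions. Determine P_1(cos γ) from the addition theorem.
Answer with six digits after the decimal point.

-0.244830

Summing Y*_{l m}(θ₁,φ₁)·Y_{l m}(θ₂,φ₂) over m ∈ [−1, 1]; prefactor 4π/(2·1+1) = 4.188790:
  [-1]  conj(Y_{1,-1})(Ω₁) = 0.20381 - 0.13979j ; Y_{1,-1}(Ω₂) = 0.20356 - 0.02579j ; Δ = 0.03788 - 0.03371j
  [+0]  conj(Y_{1,0})(Ω₁) = 0.34143 + 0.00000j ; Y_{1,0}(Ω₂) = -0.39310 + 0.00000j ; Δ = -0.13422 + 0.00000j
  [+1]  conj(Y_{1,1})(Ω₁) = -0.20381 - 0.13979j ; Y_{1,1}(Ω₂) = -0.20356 - 0.02579j ; Δ = 0.03788 + 0.03371j
Total Σ_m = -0.05845 + 0.00000j. Multiply by 4.188790: -0.24483 + 0.00000j. P_1(cos γ) = -0.244830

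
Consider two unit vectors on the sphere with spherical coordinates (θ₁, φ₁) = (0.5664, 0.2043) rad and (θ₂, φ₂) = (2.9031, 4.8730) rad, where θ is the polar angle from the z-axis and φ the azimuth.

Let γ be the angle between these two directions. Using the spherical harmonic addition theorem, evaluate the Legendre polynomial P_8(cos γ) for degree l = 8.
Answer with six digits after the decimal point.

Addition theorem: P_8(cos γ) = (4π/17) Σ_m Y*_{lm}(Ω₁) Y_{lm}(Ω₂), m = −8…8:
  m=-8: Y*=-0.000225+0.003536i  Y=+0.000001-0.000005i  product +0.000000+0.000000i
  m=-7: Y*=+0.003125+0.022066i  Y=+0.000074+0.000036i  product -0.000001+0.000002i
  m=-6: Y*=+0.029420+0.081866i  Y=-0.000491+0.000707i  product -0.000072-0.000019i
  m=-5: Y*=+0.122414+0.199979i  Y=-0.004669-0.004507i  product +0.000330-0.001485i
  m=-4: Y*=+0.296386+0.315864i  Y=+0.029018-0.021715i  product +0.015460+0.002729i
  m=-3: Y*=+0.396893+0.279113i  Y=+0.068549+0.131082i  product -0.009380+0.071159i
  m=-2: Y*=+0.138152+0.059815i  Y=-0.393590+0.130965i  product -0.062209-0.005450i
  m=-1: Y*=-0.350514-0.072623i  Y=-0.107479-0.663427i  product -0.010507+0.240346i
  m=+0: Y*=-0.281120-0.000000i  Y=+0.242567+0.000000i  product -0.068190-0.000000i
  m=+1: Y*=+0.350514-0.072623i  Y=+0.107479-0.663427i  product -0.010507-0.240346i
  m=+2: Y*=+0.138152-0.059815i  Y=-0.393590-0.130965i  product -0.062209+0.005450i
  m=+3: Y*=-0.396893+0.279113i  Y=-0.068549+0.131082i  product -0.009380-0.071159i
  m=+4: Y*=+0.296386-0.315864i  Y=+0.029018+0.021715i  product +0.015460-0.002729i
  m=+5: Y*=-0.122414+0.199979i  Y=+0.004669-0.004507i  product +0.000330+0.001485i
  m=+6: Y*=+0.029420-0.081866i  Y=-0.000491-0.000707i  product -0.000072+0.000019i
  m=+7: Y*=-0.003125+0.022066i  Y=-0.000074+0.000036i  product -0.000001-0.000002i
  m=+8: Y*=-0.000225-0.003536i  Y=+0.000001+0.000005i  product +0.000000-0.000000i
Σ over m = -0.200950-0.000000i; ×(4π/17) → -0.148542-0.000000i. Real part: -0.148542

-0.148542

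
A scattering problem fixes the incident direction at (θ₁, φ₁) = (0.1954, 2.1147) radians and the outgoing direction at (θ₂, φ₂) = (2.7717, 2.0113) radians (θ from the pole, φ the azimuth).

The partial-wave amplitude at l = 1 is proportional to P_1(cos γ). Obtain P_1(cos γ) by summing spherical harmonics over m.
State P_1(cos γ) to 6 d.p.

Addition theorem: P_1(cos γ) = (4π/3) Σ_m Y*_{lm}(Ω₁) Y_{lm}(Ω₂), m = −1…1:
  m=-1: Y*=(-0.034713, 0.057401)  Y=(-0.053257, -0.112978)  product (0.008334, 0.000865)
  m=+0: Y*=(0.479304, -0.000000)  Y=(-0.455556, 0.000000)  product (-0.218350, 0.000000)
  m=+1: Y*=(0.034713, 0.057401)  Y=(0.053257, -0.112978)  product (0.008334, -0.000865)
Σ over m = (-0.201683, 0.000000); ×(4π/3) → (-0.844807, 0.000000). Real part: -0.844807

-0.844807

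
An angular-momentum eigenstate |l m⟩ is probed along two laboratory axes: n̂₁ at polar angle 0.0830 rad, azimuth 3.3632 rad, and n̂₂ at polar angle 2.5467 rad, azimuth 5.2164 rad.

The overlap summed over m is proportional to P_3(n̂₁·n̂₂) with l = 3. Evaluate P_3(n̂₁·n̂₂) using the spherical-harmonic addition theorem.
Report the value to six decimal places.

-0.215350

Summing Y*_{l m}(θ₁,φ₁)·Y_{l m}(θ₂,φ₂) over m ∈ [−3, 3]; prefactor 4π/(2·3+1) = 1.795196:
  m=-3: Y*=(-0.000187, -0.000147)  Y=(-0.073309, -0.004313)  product (0.000013, 0.000012)
  m=-2: Y*=(0.006324, 0.003002)  Y=(0.141832, -0.224837)  product (0.001572, -0.000996)
  m=-1: Y*=(-0.103654, -0.023354)  Y=(0.212518, 0.385331)  product (-0.013029, -0.044904)
  m=+0: Y*=(0.731003, -0.000000)  Y=(-0.132790, 0.000000)  product (-0.097070, 0.000000)
  m=+1: Y*=(0.103654, -0.023354)  Y=(-0.212518, 0.385331)  product (-0.013029, 0.044904)
  m=+2: Y*=(0.006324, -0.003002)  Y=(0.141832, 0.224837)  product (0.001572, 0.000996)
  m=+3: Y*=(0.000187, -0.000147)  Y=(0.073309, -0.004313)  product (0.000013, -0.000012)
Σ over m = (-0.119959, -0.000000); ×(4π/7) → (-0.215350, -0.000000). Real part: -0.215350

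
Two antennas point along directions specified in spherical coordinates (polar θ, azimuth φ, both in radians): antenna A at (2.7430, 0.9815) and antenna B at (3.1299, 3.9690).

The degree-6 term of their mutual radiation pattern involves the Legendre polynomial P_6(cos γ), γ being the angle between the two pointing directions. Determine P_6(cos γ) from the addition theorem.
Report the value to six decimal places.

Addition theorem: P_6(cos γ) = (4π/13) Σ_m Y*_{lm}(Ω₁) Y_{lm}(Ω₂), m = −6…6:
  term(m=-6) = 0.00000 + 0.00000j   from Y*(Ω₁)=0.00152 - 0.00063j, Y(Ω₂)=0.00000 + 0.00000j
  term(m=-5) = -0.00000 - 0.00000j   from Y*(Ω₁)=-0.00263 + 0.01333j, Y(Ω₂)=-0.00000 + 0.00000j
  term(m=-4) = 0.00000 + 0.00000j   from Y*(Ω₁)=-0.04781 - 0.04771j, Y(Ω₂)=-0.00000 + 0.00000j
  term(m=-3) = -0.00000 - 0.00000j   from Y*(Ω₁)=0.21832 - 0.04360j, Y(Ω₂)=-0.00001 - 0.00001j
  term(m=-2) = 0.00032 + 0.00010j   from Y*(Ω₁)=-0.17849 + 0.43153j, Y(Ω₂)=-0.00006 - 0.00071j
  term(m=-1) = -0.01865 - 0.00290j   from Y*(Ω₁)=-0.27239 - 0.40744j, Y(Ω₂)=0.02606 - 0.02835j
  term(m=+0) = -0.09809 + 0.00000j   from Y*(Ω₁)=-0.09658 + 0.00000j, Y(Ω₂)=1.01565 + 0.00000j
  term(m=+1) = -0.01865 + 0.00290j   from Y*(Ω₁)=0.27239 - 0.40744j, Y(Ω₂)=-0.02606 - 0.02835j
  term(m=+2) = 0.00032 - 0.00010j   from Y*(Ω₁)=-0.17849 - 0.43153j, Y(Ω₂)=-0.00006 + 0.00071j
  term(m=+3) = -0.00000 + 0.00000j   from Y*(Ω₁)=-0.21832 - 0.04360j, Y(Ω₂)=0.00001 - 0.00001j
  term(m=+4) = 0.00000 - 0.00000j   from Y*(Ω₁)=-0.04781 + 0.04771j, Y(Ω₂)=-0.00000 - 0.00000j
  term(m=+5) = -0.00000 + 0.00000j   from Y*(Ω₁)=0.00263 + 0.01333j, Y(Ω₂)=0.00000 + 0.00000j
  term(m=+6) = 0.00000 - 0.00000j   from Y*(Ω₁)=0.00152 + 0.00063j, Y(Ω₂)=0.00000 - 0.00000j
Total Σ_m = -0.13476 + 0.00000j. Multiply by 0.966644: -0.13027 + 0.00000j. P_6(cos γ) = -0.130268

-0.130268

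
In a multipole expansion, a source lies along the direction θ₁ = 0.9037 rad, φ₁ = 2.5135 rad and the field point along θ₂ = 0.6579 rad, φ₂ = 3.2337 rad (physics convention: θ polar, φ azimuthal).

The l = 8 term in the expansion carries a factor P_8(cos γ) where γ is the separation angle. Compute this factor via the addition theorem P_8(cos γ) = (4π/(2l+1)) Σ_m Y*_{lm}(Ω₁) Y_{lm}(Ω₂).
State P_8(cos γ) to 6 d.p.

-0.274041

Expand P_8 via completeness: Σ_{m} conj(Y_{8,m}) at Ω₁ times Y_{8,m} at Ω₂ —
  m=-8: 0.02298 + 0.07118j × 0.00746 - 0.00677j = 0.00065 + 0.00038j  (running Σ = 0.00065 + 0.00038j)
  m=-7: 0.07316 - 0.22397j × -0.04167 + 0.03133j = 0.00397 + 0.01162j  (running Σ = 0.00462 + 0.01200j)
  m=-6: -0.33985 + 0.24622j × 0.14051 - 0.08666j = -0.02642 + 0.06405j  (running Σ = -0.02179 + 0.07605j)
  m=-5: 0.41285 + 0.00047j × -0.31490 + 0.15623j = -0.13008 + 0.06435j  (running Σ = -0.15187 + 0.14040j)
  m=-4: -0.05960 - 0.04338j × 0.45009 - 0.17376j = -0.03436 - 0.00917j  (running Σ = -0.18623 + 0.13123j)
  m=-3: -0.10003 - 0.30857j × -0.30553 + 0.08664j = 0.05730 + 0.08561j  (running Σ = -0.12894 + 0.21684j)
  m=-2: -0.08013 + 0.24625j × -0.15384 + 0.02866j = 0.00527 - 0.04018j  (running Σ = -0.12367 + 0.17666j)
  m=-1: -0.17597 + 0.12779j × 0.40347 - 0.03727j = -0.06624 + 0.05812j  (running Σ = -0.18990 + 0.23478j)
  m=0: 0.29570 + 0.00000j × 0.03071 + 0.00000j = 0.00908 + 0.00000j  (running Σ = -0.18082 + 0.23478j)
  m=1: 0.17597 + 0.12779j × -0.40347 - 0.03727j = -0.06624 - 0.05812j  (running Σ = -0.24706 + 0.17666j)
  m=2: -0.08013 - 0.24625j × -0.15384 - 0.02866j = 0.00527 + 0.04018j  (running Σ = -0.24179 + 0.21684j)
  m=3: 0.10003 - 0.30857j × 0.30553 + 0.08664j = 0.05730 - 0.08561j  (running Σ = -0.18449 + 0.13123j)
  m=4: -0.05960 + 0.04338j × 0.45009 + 0.17376j = -0.03436 + 0.00917j  (running Σ = -0.21885 + 0.14040j)
  m=5: -0.41285 + 0.00047j × 0.31490 + 0.15623j = -0.13008 - 0.06435j  (running Σ = -0.34893 + 0.07605j)
  m=6: -0.33985 - 0.24622j × 0.14051 + 0.08666j = -0.02642 - 0.06405j  (running Σ = -0.37535 + 0.01200j)
  m=7: -0.07316 - 0.22397j × 0.04167 + 0.03133j = 0.00397 - 0.01162j  (running Σ = -0.37138 + 0.00038j)
  m=8: 0.02298 - 0.07118j × 0.00746 + 0.00677j = 0.00065 - 0.00038j  (running Σ = -0.37073 + 0.00000j)
Accumulated sum -0.37073 + 0.00000j; after 4π/(2l+1) scaling, -0.27404 + 0.00000j ⇒ P_8 = -0.274041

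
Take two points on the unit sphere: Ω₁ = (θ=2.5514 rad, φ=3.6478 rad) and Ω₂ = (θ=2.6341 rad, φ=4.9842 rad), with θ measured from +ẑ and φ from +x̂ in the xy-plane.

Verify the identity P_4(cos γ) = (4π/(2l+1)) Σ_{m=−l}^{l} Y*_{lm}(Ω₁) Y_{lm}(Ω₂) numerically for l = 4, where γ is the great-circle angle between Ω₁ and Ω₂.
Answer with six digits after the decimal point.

Addition theorem: P_4(cos γ) = (4π/9) Σ_m Y*_{lm}(Ω₁) Y_{lm}(Ω₂), m = −4…4:
  m=-4: -0.018618+0.038149i × +0.011477-0.021855i = +0.000620+0.000845i  (running Σ = +0.000620+0.000845i)
  m=-3: +0.009348+0.179002i × +0.091412+0.086080i = -0.014554+0.017168i  (running Σ = -0.013934+0.018012i)
  m=-2: +0.210348+0.336719i × -0.293921+0.177635i = -0.121639-0.061604i  (running Σ = -0.135573-0.043591i)
  m=-1: +0.350481+0.194303i × -0.126598-0.454230i = +0.043888-0.183798i  (running Σ = -0.091684-0.227389i)
  m=0: -0.109096-0.000000i × +0.053427+0.000000i = -0.005829-0.000000i  (running Σ = -0.097513-0.227389i)
  m=1: -0.350481+0.194303i × +0.126598-0.454230i = +0.043888+0.183798i  (running Σ = -0.053625-0.043591i)
  m=2: +0.210348-0.336719i × -0.293921-0.177635i = -0.121639+0.061604i  (running Σ = -0.175264+0.018012i)
  m=3: -0.009348+0.179002i × -0.091412+0.086080i = -0.014554-0.017168i  (running Σ = -0.189818+0.000845i)
  m=4: -0.018618-0.038149i × +0.011477+0.021855i = +0.000620-0.000845i  (running Σ = -0.189198+0.000000i)
Total Σ_m = -0.189198+0.000000i. Multiply by 1.396263: -0.264170+0.000000i. P_4(cos γ) = -0.264170

-0.264170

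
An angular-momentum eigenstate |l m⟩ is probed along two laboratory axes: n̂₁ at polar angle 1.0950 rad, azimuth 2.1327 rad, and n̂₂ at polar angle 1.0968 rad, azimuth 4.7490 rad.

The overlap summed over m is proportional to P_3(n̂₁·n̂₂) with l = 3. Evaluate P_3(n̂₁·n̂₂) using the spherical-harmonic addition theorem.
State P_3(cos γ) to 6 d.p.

Summing Y*_{l m}(θ₁,φ₁)·Y_{l m}(θ₂,φ₂) over m ∈ [−3, 3]; prefactor 4π/(2·3+1) = 1.795196:
  m=-3: Y*=+0.291136+0.033604i  Y=-0.032213-0.292113i  product +0.000438-0.086127i
  m=-2: Y*=-0.159891-0.333561i  Y=-0.368303+0.027016i  product +0.067900+0.118532i
  m=-1: Y*=-0.007505+0.011920i  Y=+0.000439+0.011987i  product -0.000146-0.000085i
  m=+0: Y*=-0.333483-0.000000i  Y=-0.333564+0.000000i  product +0.111238+0.000000i
  m=+1: Y*=+0.007505+0.011920i  Y=-0.000439+0.011987i  product -0.000146+0.000085i
  m=+2: Y*=-0.159891+0.333561i  Y=-0.368303-0.027016i  product +0.067900-0.118532i
  m=+3: Y*=-0.291136+0.033604i  Y=+0.032213-0.292113i  product +0.000438+0.086127i
Total Σ_m = +0.247621+0.000000i. Multiply by 1.795196: +0.444528+0.000000i. P_3(cos γ) = 0.444528

0.444528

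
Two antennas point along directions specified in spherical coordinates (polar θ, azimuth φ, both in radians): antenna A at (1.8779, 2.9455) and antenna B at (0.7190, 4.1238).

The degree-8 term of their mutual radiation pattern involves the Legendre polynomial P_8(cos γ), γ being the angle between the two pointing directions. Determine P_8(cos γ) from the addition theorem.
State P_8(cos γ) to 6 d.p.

Expand P_8 via completeness: Σ_{m} conj(Y_{8,m}) at Ω₁ times Y_{8,m} at Ω₂ —
  m=-8: Y*=0.00072 - 0.35131j  Y=-0.00007 - 0.01825j  product -0.00641 + 0.00001j
  m=-7: Y*=0.08773 - 0.43693j  Y=-0.06920 + 0.04656j  product 0.01427 + 0.03432j
  m=-6: Y*=0.04021 - 0.09666j  Y=0.21296 + 0.08752j  product 0.01702 - 0.01707j
  m=-5: Y*=-0.17543 + 0.26183j  Y=-0.08221 - 0.40838j  product 0.12135 + 0.05012j
  m=-4: Y*=-0.16471 + 0.16437j  Y=-0.31977 + 0.32095j  product -0.00009 - 0.10542j
  m=-3: Y*=0.18068 - 0.12052j  Y=0.14399 + 0.02843j  product 0.02944 - 0.01222j
  m=-2: Y*=0.25203 - 0.10424j  Y=0.11818 + 0.28457j  product 0.05945 + 0.05940j
  m=-1: Y*=-0.16629 + 0.03303j  Y=0.17256 - 0.25851j  product -0.02016 + 0.04869j
  m=+0: Y*=-0.28160 + 0.00000j  Y=0.22013 + 0.00000j  product -0.06199 + 0.00000j
  m=+1: Y*=0.16629 + 0.03303j  Y=-0.17256 - 0.25851j  product -0.02016 - 0.04869j
  m=+2: Y*=0.25203 + 0.10424j  Y=0.11818 - 0.28457j  product 0.05945 - 0.05940j
  m=+3: Y*=-0.18068 - 0.12052j  Y=-0.14399 + 0.02843j  product 0.02944 + 0.01222j
  m=+4: Y*=-0.16471 - 0.16437j  Y=-0.31977 - 0.32095j  product -0.00009 + 0.10542j
  m=+5: Y*=0.17543 + 0.26183j  Y=0.08221 - 0.40838j  product 0.12135 - 0.05012j
  m=+6: Y*=0.04021 + 0.09666j  Y=0.21296 - 0.08752j  product 0.01702 + 0.01707j
  m=+7: Y*=-0.08773 - 0.43693j  Y=0.06920 + 0.04656j  product 0.01427 - 0.03432j
  m=+8: Y*=0.00072 + 0.35131j  Y=-0.00007 + 0.01825j  product -0.00641 - 0.00001j
Accumulated sum 0.36778 - 0.00000j; after 4π/(2l+1) scaling, 0.27186 - 0.00000j ⇒ P_8 = 0.271859

0.271859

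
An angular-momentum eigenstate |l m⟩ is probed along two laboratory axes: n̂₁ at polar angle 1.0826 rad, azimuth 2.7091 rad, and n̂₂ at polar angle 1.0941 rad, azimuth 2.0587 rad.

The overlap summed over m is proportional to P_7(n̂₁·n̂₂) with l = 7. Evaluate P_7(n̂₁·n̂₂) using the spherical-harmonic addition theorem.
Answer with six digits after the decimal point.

-0.369677

Addition theorem: P_7(cos γ) = (4π/15) Σ_m Y*_{lm}(Ω₁) Y_{lm}(Ω₂), m = −7…7:
  m=-7: Y*=+0.208216+0.023870i  Y=-0.059095-0.210466i  product -0.007281-0.045233i
  m=-6: Y*=-0.355769-0.216481i  Y=+0.412752+0.089776i  product -0.127409-0.121292i
  m=-5: Y*=+0.204529+0.304371i  Y=-0.227935+0.269478i  product -0.128641-0.014261i
  m=-4: Y*=+0.004650+0.028968i  Y=+0.020513+0.051237i  product -0.001389+0.000832i
  m=-3: Y*=+0.094607-0.337480i  Y=-0.351603-0.037796i  product -0.046020+0.115083i
  m=-2: Y*=-0.084597+0.099261i  Y=+0.057835-0.085453i  product +0.003589+0.012970i
  m=-1: Y*=-0.271976+0.125555i  Y=-0.145917-0.274953i  product +0.074208+0.056460i
  m=+0: Y*=+0.170587-0.000000i  Y=+0.144287+0.000000i  product +0.024614+0.000000i
  m=+1: Y*=+0.271976+0.125555i  Y=+0.145917-0.274953i  product +0.074208-0.056460i
  m=+2: Y*=-0.084597-0.099261i  Y=+0.057835+0.085453i  product +0.003589-0.012970i
  m=+3: Y*=-0.094607-0.337480i  Y=+0.351603-0.037796i  product -0.046020-0.115083i
  m=+4: Y*=+0.004650-0.028968i  Y=+0.020513-0.051237i  product -0.001389-0.000832i
  m=+5: Y*=-0.204529+0.304371i  Y=+0.227935+0.269478i  product -0.128641+0.014261i
  m=+6: Y*=-0.355769+0.216481i  Y=+0.412752-0.089776i  product -0.127409+0.121292i
  m=+7: Y*=-0.208216+0.023870i  Y=+0.059095-0.210466i  product -0.007281+0.045233i
Accumulated sum -0.441270+0.000000i; after 4π/(2l+1) scaling, -0.369677+0.000000i ⇒ P_7 = -0.369677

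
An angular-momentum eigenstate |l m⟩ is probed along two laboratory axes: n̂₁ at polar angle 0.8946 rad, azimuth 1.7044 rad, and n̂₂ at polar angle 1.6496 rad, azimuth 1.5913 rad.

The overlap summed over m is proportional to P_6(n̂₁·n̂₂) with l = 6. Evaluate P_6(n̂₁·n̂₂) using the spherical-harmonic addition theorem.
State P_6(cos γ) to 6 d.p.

-0.200416

Summing Y*_{l m}(θ₁,φ₁)·Y_{l m}(θ₂,φ₂) over m ∈ [−6, 6]; prefactor 4π/(2·6+1) = 0.966644:
  [-6]  conj(Y_{6,-6})(Ω₁) = -0.07564 - 0.07814j ; Y_{6,-6}(Ω₂) = -0.47057 + 0.05818j ; Δ = 0.04014 + 0.03237j
  [-5]  conj(Y_{6,-5})(Ω₁) = -0.18725 + 0.23732j ; Y_{6,-5}(Ω₂) = 0.01327 + 0.12903j ; Δ = -0.03311 - 0.02101j
  [-4]  conj(Y_{6,-4})(Ω₁) = 0.37591 + 0.22248j ; Y_{6,-4}(Ω₂) = -0.32725 + 0.02690j ; Δ = -0.12900 - 0.06270j
  [-3]  conj(Y_{6,-3})(Ω₁) = 0.09874 - 0.23300j ; Y_{6,-3}(Ω₂) = 0.00916 + 0.14866j ; Δ = 0.03554 + 0.01254j
  [-2]  conj(Y_{6,-2})(Ω₁) = 0.18876 + 0.05167j ; Y_{6,-2}(Ω₂) = -0.28774 + 0.01181j ; Δ = -0.05492 - 0.01264j
  [-1]  conj(Y_{6,-1})(Ω₁) = 0.04521 - 0.33636j ; Y_{6,-1}(Ω₂) = 0.00319 + 0.15565j ; Δ = 0.05250 + 0.00596j
  [+0]  conj(Y_{6,0})(Ω₁) = 0.10694 + 0.00000j ; Y_{6,0}(Ω₂) = -0.27725 + 0.00000j ; Δ = -0.02965 + 0.00000j
  [+1]  conj(Y_{6,1})(Ω₁) = -0.04521 - 0.33636j ; Y_{6,1}(Ω₂) = -0.00319 + 0.15565j ; Δ = 0.05250 - 0.00596j
  [+2]  conj(Y_{6,2})(Ω₁) = 0.18876 - 0.05167j ; Y_{6,2}(Ω₂) = -0.28774 - 0.01181j ; Δ = -0.05492 + 0.01264j
  [+3]  conj(Y_{6,3})(Ω₁) = -0.09874 - 0.23300j ; Y_{6,3}(Ω₂) = -0.00916 + 0.14866j ; Δ = 0.03554 - 0.01254j
  [+4]  conj(Y_{6,4})(Ω₁) = 0.37591 - 0.22248j ; Y_{6,4}(Ω₂) = -0.32725 - 0.02690j ; Δ = -0.12900 + 0.06270j
  [+5]  conj(Y_{6,5})(Ω₁) = 0.18725 + 0.23732j ; Y_{6,5}(Ω₂) = -0.01327 + 0.12903j ; Δ = -0.03311 + 0.02101j
  [+6]  conj(Y_{6,6})(Ω₁) = -0.07564 + 0.07814j ; Y_{6,6}(Ω₂) = -0.47057 - 0.05818j ; Δ = 0.04014 - 0.03237j
Σ over m = -0.20733 + 0.00000j; ×(4π/13) → -0.20042 + 0.00000j. Real part: -0.200416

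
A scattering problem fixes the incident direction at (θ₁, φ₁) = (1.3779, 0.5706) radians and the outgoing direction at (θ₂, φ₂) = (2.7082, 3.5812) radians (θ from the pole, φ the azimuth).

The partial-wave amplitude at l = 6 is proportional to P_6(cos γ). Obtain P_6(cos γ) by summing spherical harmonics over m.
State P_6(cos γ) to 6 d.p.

0.211351

Expand P_6 via completeness: Σ_{m} conj(Y_{6,m}) at Ω₁ times Y_{6,m} at Ω₂ —
  m=-6: Y*=-0.41470 - 0.12015j  Y=-0.00232 - 0.00128j  product 0.00081 + 0.00081j
  m=-5: Y*=-0.28006 + 0.08314j  Y=-0.01164 - 0.01606j  product 0.00460 + 0.00353j
  m=-4: Y*=0.12879 - 0.14936j  Y=-0.01668 - 0.08787j  product -0.01527 - 0.00883j
  m=-3: Y*=0.04307 - 0.30340j  Y=0.06615 - 0.25695j  product -0.07511 - 0.03114j
  m=-2: Y*=0.05006 + 0.10926j  Y=0.31361 - 0.37876j  product 0.05708 + 0.01531j
  m=-1: Y*=0.25715 + 0.16504j  Y=0.38042 - 0.17891j  product 0.12735 + 0.01678j
  m=+0: Y*=-0.09886 + 0.00000j  Y=-0.19952 + 0.00000j  product 0.01973 + 0.00000j
  m=+1: Y*=-0.25715 + 0.16504j  Y=-0.38042 - 0.17891j  product 0.12735 - 0.01678j
  m=+2: Y*=0.05006 - 0.10926j  Y=0.31361 + 0.37876j  product 0.05708 - 0.01531j
  m=+3: Y*=-0.04307 - 0.30340j  Y=-0.06615 - 0.25695j  product -0.07511 + 0.03114j
  m=+4: Y*=0.12879 + 0.14936j  Y=-0.01668 + 0.08787j  product -0.01527 + 0.00883j
  m=+5: Y*=0.28006 + 0.08314j  Y=0.01164 - 0.01606j  product 0.00460 - 0.00353j
  m=+6: Y*=-0.41470 + 0.12015j  Y=-0.00232 + 0.00128j  product 0.00081 - 0.00081j
Total Σ_m = 0.21864 + 0.00000j. Multiply by 0.966644: 0.21135 + 0.00000j. P_6(cos γ) = 0.211351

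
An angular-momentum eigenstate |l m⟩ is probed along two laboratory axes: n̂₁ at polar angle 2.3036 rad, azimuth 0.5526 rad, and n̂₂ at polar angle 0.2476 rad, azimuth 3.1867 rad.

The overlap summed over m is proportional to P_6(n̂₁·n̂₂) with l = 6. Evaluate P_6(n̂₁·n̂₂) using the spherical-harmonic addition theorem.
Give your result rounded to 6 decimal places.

Term-by-term m-sum for l=6 (normalisation 4π/13 = 0.966644):
  [-6]  conj(Y_{6,-6})(Ω₁) = -0.080243-0.014105i ; Y_{6,-6}(Ω₂) = +0.000101-0.000028i ; Δ = -0.000008+0.000001i
  [-5]  conj(Y_{6,-5})(Ω₁) = +0.236015-0.093882i ; Y_{6,-5}(Ω₂) = -0.001398+0.000321i ; Δ = -0.000300+0.000207i
  [-4]  conj(Y_{6,-4})(Ω₁) = -0.254985+0.342754i ; Y_{6,-4}(Ω₂) = +0.011826-0.002157i ; Δ = -0.002276+0.004603i
  [-3]  conj(Y_{6,-3})(Ω₁) = +0.029895-0.342737i ; Y_{6,-3}(Ω₂) = -0.067604+0.009204i ; Δ = +0.001134+0.023445i
  [-2]  conj(Y_{6,-2})(Ω₁) = -0.036073-0.071796i ; Y_{6,-2}(Ω₂) = +0.257874-0.023327i ; Δ = -0.010977-0.017673i
  [-1]  conj(Y_{6,-1})(Ω₁) = +0.316733+0.195325i ; Y_{6,-1}(Ω₂) = -0.582498+0.026293i ; Δ = -0.189632-0.105449i
  [+0]  conj(Y_{6,0})(Ω₁) = -0.024940-0.000000i ; Y_{6,0}(Ω₂) = +0.459160+0.000000i ; Δ = -0.011451-0.000000i
  [+1]  conj(Y_{6,1})(Ω₁) = -0.316733+0.195325i ; Y_{6,1}(Ω₂) = +0.582498+0.026293i ; Δ = -0.189632+0.105449i
  [+2]  conj(Y_{6,2})(Ω₁) = -0.036073+0.071796i ; Y_{6,2}(Ω₂) = +0.257874+0.023327i ; Δ = -0.010977+0.017673i
  [+3]  conj(Y_{6,3})(Ω₁) = -0.029895-0.342737i ; Y_{6,3}(Ω₂) = +0.067604+0.009204i ; Δ = +0.001134-0.023445i
  [+4]  conj(Y_{6,4})(Ω₁) = -0.254985-0.342754i ; Y_{6,4}(Ω₂) = +0.011826+0.002157i ; Δ = -0.002276-0.004603i
  [+5]  conj(Y_{6,5})(Ω₁) = -0.236015-0.093882i ; Y_{6,5}(Ω₂) = +0.001398+0.000321i ; Δ = -0.000300-0.000207i
  [+6]  conj(Y_{6,6})(Ω₁) = -0.080243+0.014105i ; Y_{6,6}(Ω₂) = +0.000101+0.000028i ; Δ = -0.000008-0.000001i
Accumulated sum -0.415570-0.000000i; after 4π/(2l+1) scaling, -0.401708-0.000000i ⇒ P_6 = -0.401708

-0.401708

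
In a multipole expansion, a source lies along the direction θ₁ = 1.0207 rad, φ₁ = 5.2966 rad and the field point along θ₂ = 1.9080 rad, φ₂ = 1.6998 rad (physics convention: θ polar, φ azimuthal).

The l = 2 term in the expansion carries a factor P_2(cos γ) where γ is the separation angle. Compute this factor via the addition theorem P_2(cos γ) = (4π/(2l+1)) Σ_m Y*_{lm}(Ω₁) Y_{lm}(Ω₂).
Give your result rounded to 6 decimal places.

0.702894

Addition theorem: P_2(cos γ) = (4π/5) Σ_m Y*_{lm}(Ω₁) Y_{lm}(Ω₂), m = −2…2:
  m=-2: -0.109927-0.258291i × -0.332606+0.087771i = +0.059233+0.076261i  (running Σ = +0.059233+0.076261i)
  m=-1: +0.189887-0.287184i × +0.031030+0.239199i = +0.074586+0.036509i  (running Σ = +0.133819+0.112770i)
  m=0: -0.056814-0.000000i × -0.211822+0.000000i = +0.012034+0.000000i  (running Σ = +0.145853+0.112770i)
  m=1: -0.189887-0.287184i × -0.031030+0.239199i = +0.074586-0.036509i  (running Σ = +0.220440+0.076261i)
  m=2: -0.109927+0.258291i × -0.332606-0.087771i = +0.059233-0.076261i  (running Σ = +0.279673+0.000000i)
Σ over m = +0.279673+0.000000i; ×(4π/5) → +0.702894+0.000000i. Real part: 0.702894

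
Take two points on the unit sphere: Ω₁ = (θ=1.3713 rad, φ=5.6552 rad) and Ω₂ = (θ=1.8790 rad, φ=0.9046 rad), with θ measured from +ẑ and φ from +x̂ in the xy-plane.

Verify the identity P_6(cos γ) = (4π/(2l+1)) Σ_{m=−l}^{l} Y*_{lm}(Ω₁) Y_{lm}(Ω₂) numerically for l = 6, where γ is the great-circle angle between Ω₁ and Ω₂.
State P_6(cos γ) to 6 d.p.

Addition theorem: P_6(cos γ) = (4π/13) Σ_m Y*_{lm}(Ω₁) Y_{lm}(Ω₂), m = −6…6:
  m=-6: (-0.347064, 0.251098) × (0.237142, 0.273007) = (-0.150855, -0.035205)  (running Σ = (-0.150855, -0.035205))
  m=-5: (-0.300028, -0.000500) × (0.075076, -0.391660) = (-0.022721, 0.117472)  (running Σ = (-0.173575, 0.082267))
  m=-4: (0.151175, 0.110143) × (-0.003193, 0.001649) = (-0.000664, -0.000102)  (running Σ = (-0.174240, 0.082164))
  m=-3: (0.096168, 0.296983) × (-0.309208, -0.140984) = (0.012134, -0.105388)  (running Σ = (-0.162105, -0.023223))
  m=-2: (0.033328, -0.102341) × (0.026323, 0.108313) = (0.011962, 0.000916)  (running Σ = (-0.150143, -0.022307))
  m=-1: (0.250783, -0.182077) × (-0.185370, 0.235815) = (-0.003551, 0.092890)  (running Σ = (-0.153694, 0.070582))
  m=0: (-0.085700, -0.000000) × (0.138248, 0.000000) = (-0.011848, -0.000000)  (running Σ = (-0.165542, 0.070582))
  m=1: (-0.250783, -0.182077) × (0.185370, 0.235815) = (-0.003551, -0.092890)  (running Σ = (-0.169093, -0.022307))
  m=2: (0.033328, 0.102341) × (0.026323, -0.108313) = (0.011962, -0.000916)  (running Σ = (-0.157131, -0.023223))
  m=3: (-0.096168, 0.296983) × (0.309208, -0.140984) = (0.012134, 0.105388)  (running Σ = (-0.144997, 0.082164))
  m=4: (0.151175, -0.110143) × (-0.003193, -0.001649) = (-0.000664, 0.000102)  (running Σ = (-0.145661, 0.082267))
  m=5: (0.300028, -0.000500) × (-0.075076, -0.391660) = (-0.022721, -0.117472)  (running Σ = (-0.168382, -0.035205))
  m=6: (-0.347064, -0.251098) × (0.237142, -0.273007) = (-0.150855, 0.035205)  (running Σ = (-0.319237, 0.000000))
Total Σ_m = (-0.319237, 0.000000). Multiply by 0.966644: (-0.308588, 0.000000). P_6(cos γ) = -0.308588

-0.308588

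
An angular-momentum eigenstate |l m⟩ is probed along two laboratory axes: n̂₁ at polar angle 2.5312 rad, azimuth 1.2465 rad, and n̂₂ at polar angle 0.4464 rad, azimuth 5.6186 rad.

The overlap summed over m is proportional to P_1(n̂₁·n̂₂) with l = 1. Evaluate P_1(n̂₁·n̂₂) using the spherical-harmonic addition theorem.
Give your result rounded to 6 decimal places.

-0.821717

Expand P_1 via completeness: Σ_{m} conj(Y_{1,m}) at Ω₁ times Y_{1,m} at Ω₂ —
  term(m=-1) = -0.00986 + 0.02784j   from Y*(Ω₁)=0.06310 + 0.18771j, Y(Ω₂)=0.11741 + 0.09199j
  term(m=+0) = -0.17645 + 0.00000j   from Y*(Ω₁)=-0.40037 + 0.00000j, Y(Ω₂)=0.44072 + 0.00000j
  term(m=+1) = -0.00986 - 0.02784j   from Y*(Ω₁)=-0.06310 + 0.18771j, Y(Ω₂)=-0.11741 + 0.09199j
Total Σ_m = -0.19617 + 0.00000j. Multiply by 4.188790: -0.82172 + 0.00000j. P_1(cos γ) = -0.821717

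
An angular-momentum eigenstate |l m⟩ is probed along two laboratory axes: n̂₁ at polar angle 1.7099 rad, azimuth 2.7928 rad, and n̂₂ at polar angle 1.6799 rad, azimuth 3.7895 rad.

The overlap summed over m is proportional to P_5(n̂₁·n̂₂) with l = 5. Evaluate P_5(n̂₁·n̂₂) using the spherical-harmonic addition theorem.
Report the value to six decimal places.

-0.027531

Summing Y*_{l m}(θ₁,φ₁)·Y_{l m}(θ₂,φ₂) over m ∈ [−5, 5]; prefactor 4π/(2·5+1) = 1.142397:
  m=-5: +0.076183+0.435532i × +0.448338-0.044053i = +0.053342+0.191910i  (running Σ = +0.053342+0.191910i)
  m=-4: -0.034203+0.192746i × +0.133038+0.081560i = -0.020271+0.022853i  (running Σ = +0.033072+0.214762i)
  m=-3: +0.139135-0.240533i × -0.110596-0.282685i = -0.083383-0.012729i  (running Σ = -0.050311+0.202033i)
  m=-2: +0.166445-0.139509i × +0.047753-0.169258i = -0.015665-0.034834i  (running Σ = -0.065976+0.167199i)
  m=-1: -0.220170+0.080067i × -0.212469+0.160820i = +0.033903-0.052420i  (running Σ = -0.032073+0.114779i)
  m=0: -0.221792-0.000000i × -0.180560+0.000000i = +0.040047+0.000000i  (running Σ = +0.007974+0.114779i)
  m=1: +0.220170+0.080067i × +0.212469+0.160820i = +0.033903+0.052420i  (running Σ = +0.041877+0.167199i)
  m=2: +0.166445+0.139509i × +0.047753+0.169258i = -0.015665+0.034834i  (running Σ = +0.026212+0.202033i)
  m=3: -0.139135-0.240533i × +0.110596-0.282685i = -0.083383+0.012729i  (running Σ = -0.057171+0.214762i)
  m=4: -0.034203-0.192746i × +0.133038-0.081560i = -0.020271-0.022853i  (running Σ = -0.077441+0.191910i)
  m=5: -0.076183+0.435532i × -0.448338-0.044053i = +0.053342-0.191910i  (running Σ = -0.024099+0.000000i)
Σ over m = -0.024099+0.000000i; ×(4π/11) → -0.027531+0.000000i. Real part: -0.027531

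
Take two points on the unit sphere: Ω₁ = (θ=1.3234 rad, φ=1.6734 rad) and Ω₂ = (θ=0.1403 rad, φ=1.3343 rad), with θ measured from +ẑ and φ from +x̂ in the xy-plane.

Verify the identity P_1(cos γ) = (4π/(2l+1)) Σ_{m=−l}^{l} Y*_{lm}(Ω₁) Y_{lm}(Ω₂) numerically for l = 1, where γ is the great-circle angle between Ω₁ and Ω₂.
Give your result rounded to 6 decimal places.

Term-by-term m-sum for l=1 (normalisation 4π/3 = 4.188790):
  term(m=-1) = 0.01526 + 0.00538j   from Y*(Ω₁)=-0.03431 + 0.33321j, Y(Ω₂)=0.01132 - 0.04697j
  term(m=+0) = 0.05789 + 0.00000j   from Y*(Ω₁)=0.11965 + 0.00000j, Y(Ω₂)=0.48380 + 0.00000j
  term(m=+1) = 0.01526 - 0.00538j   from Y*(Ω₁)=0.03431 + 0.33321j, Y(Ω₂)=-0.01132 - 0.04697j
Accumulated sum 0.08841 + 0.00000j; after 4π/(2l+1) scaling, 0.37034 + 0.00000j ⇒ P_1 = 0.370336

0.370336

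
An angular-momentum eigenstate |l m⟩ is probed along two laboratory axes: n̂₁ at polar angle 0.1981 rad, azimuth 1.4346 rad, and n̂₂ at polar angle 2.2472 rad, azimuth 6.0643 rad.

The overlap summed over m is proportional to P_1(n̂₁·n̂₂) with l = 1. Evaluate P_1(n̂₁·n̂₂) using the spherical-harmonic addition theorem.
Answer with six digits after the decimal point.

-0.626426

Summing Y*_{l m}(θ₁,φ₁)·Y_{l m}(θ₂,φ₂) over m ∈ [−1, 1]; prefactor 4π/(2·1+1) = 4.188790:
  [-1]  conj(Y_{1,-1})(Ω₁) = +0.009232+0.067366i ; Y_{1,-1}(Ω₂) = +0.262998+0.058504i ; Δ = -0.001513+0.018257i
  [+0]  conj(Y_{1,0})(Ω₁) = +0.479047-0.000000i ; Y_{1,0}(Ω₂) = -0.305862+0.000000i ; Δ = -0.146522+0.000000i
  [+1]  conj(Y_{1,1})(Ω₁) = -0.009232+0.067366i ; Y_{1,1}(Ω₂) = -0.262998+0.058504i ; Δ = -0.001513-0.018257i
Σ over m = -0.149548+0.000000i; ×(4π/3) → -0.626426+0.000000i. Real part: -0.626426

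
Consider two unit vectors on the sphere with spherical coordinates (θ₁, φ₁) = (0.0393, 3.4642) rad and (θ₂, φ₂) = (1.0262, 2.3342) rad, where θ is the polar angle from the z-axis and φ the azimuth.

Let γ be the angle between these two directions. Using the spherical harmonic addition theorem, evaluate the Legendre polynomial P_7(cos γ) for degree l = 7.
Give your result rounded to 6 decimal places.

0.278229

Summing Y*_{l m}(θ₁,φ₁)·Y_{l m}(θ₂,φ₂) over m ∈ [−7, 7]; prefactor 4π/(2·7+1) = 0.837758:
  [-7]  conj(Y_{7,-7})(Ω₁) = (0.000000, -0.000000) ; Y_{7,-7}(Ω₂) = (-0.135187, 0.098864) ; Δ = (-0.000000, 0.000000)
  [-6]  conj(Y_{7,-6})(Ω₁) = (-0.000000, 0.000000) ; Y_{7,-6}(Ω₂) = (0.049944, -0.376260) ; Δ = (0.000000, 0.000000)
  [-5]  conj(Y_{7,-5})(Ω₁) = (0.000000, -0.000000) ; Y_{7,-5}(Ω₂) = (0.261436, 0.326336) ; Δ = (0.000000, -0.000000)
  [-4]  conj(Y_{7,-4})(Ω₁) = (0.000005, 0.000017) ; Y_{7,-4}(Ω₂) = (-0.099163, -0.008747) ; Δ = (-0.000000, -0.000002)
  [-3]  conj(Y_{7,-3})(Ω₁) = (-0.000303, -0.000440) ; Y_{7,-3}(Ω₂) = (-0.229799, 0.201311) ; Δ = (0.000158, 0.000040)
  [-2]  conj(Y_{7,-2})(Ω₁) = (0.009203, 0.006927) ; Y_{7,-2}(Ω₂) = (0.011011, -0.250156) ; Δ = (0.001834, -0.002226)
  [-1]  conj(Y_{7,-1})(Ω₁) = (-0.150746, -0.050392) ; Y_{7,-1}(Ω₂) = (-0.146171, -0.152746) ; Δ = (0.014337, 0.030392)
  [+0]  conj(Y_{7,0})(Ω₁) = (1.069050, -0.000000) ; Y_{7,0}(Ω₂) = (0.280110, 0.000000) ; Δ = (0.299452, 0.000000)
  [+1]  conj(Y_{7,1})(Ω₁) = (0.150746, -0.050392) ; Y_{7,1}(Ω₂) = (0.146171, -0.152746) ; Δ = (0.014337, -0.030392)
  [+2]  conj(Y_{7,2})(Ω₁) = (0.009203, -0.006927) ; Y_{7,2}(Ω₂) = (0.011011, 0.250156) ; Δ = (0.001834, 0.002226)
  [+3]  conj(Y_{7,3})(Ω₁) = (0.000303, -0.000440) ; Y_{7,3}(Ω₂) = (0.229799, 0.201311) ; Δ = (0.000158, -0.000040)
  [+4]  conj(Y_{7,4})(Ω₁) = (0.000005, -0.000017) ; Y_{7,4}(Ω₂) = (-0.099163, 0.008747) ; Δ = (-0.000000, 0.000002)
  [+5]  conj(Y_{7,5})(Ω₁) = (-0.000000, -0.000000) ; Y_{7,5}(Ω₂) = (-0.261436, 0.326336) ; Δ = (0.000000, 0.000000)
  [+6]  conj(Y_{7,6})(Ω₁) = (-0.000000, -0.000000) ; Y_{7,6}(Ω₂) = (0.049944, 0.376260) ; Δ = (0.000000, -0.000000)
  [+7]  conj(Y_{7,7})(Ω₁) = (-0.000000, -0.000000) ; Y_{7,7}(Ω₂) = (0.135187, 0.098864) ; Δ = (-0.000000, -0.000000)
Total Σ_m = (0.332111, 0.000000). Multiply by 0.837758: (0.278229, 0.000000). P_7(cos γ) = 0.278229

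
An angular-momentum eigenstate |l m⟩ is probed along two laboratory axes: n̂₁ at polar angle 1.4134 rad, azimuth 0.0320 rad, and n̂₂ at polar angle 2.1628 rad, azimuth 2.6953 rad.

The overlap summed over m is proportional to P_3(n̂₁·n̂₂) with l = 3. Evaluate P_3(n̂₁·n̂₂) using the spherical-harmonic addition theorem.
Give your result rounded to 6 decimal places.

-0.131086

Term-by-term m-sum for l=3 (normalisation 4π/7 = 1.795196):
  term(m=-3) = (-0.012985, -0.094944)   from Y*(Ω₁)=(0.400091, 0.038527), Y(Ω₂)=(-0.054798, -0.232029)
  term(m=-2) = (-0.035365, -0.050148)   from Y*(Ω₁)=(0.155938, 0.009994), Y(Ω₂)=(-0.246386, -0.305801)
  term(m=-1) = (0.037126, 0.019248)   from Y*(Ω₁)=(-0.279831, -0.008958), Y(Ω₂)=(-0.134737, -0.064470)
  term(m=+0) = (-0.050574, -0.000000)   from Y*(Ω₁)=(-0.168297, -0.000000), Y(Ω₂)=(0.300501, 0.000000)
  term(m=+1) = (0.037126, -0.019248)   from Y*(Ω₁)=(0.279831, -0.008958), Y(Ω₂)=(0.134737, -0.064470)
  term(m=+2) = (-0.035365, 0.050148)   from Y*(Ω₁)=(0.155938, -0.009994), Y(Ω₂)=(-0.246386, 0.305801)
  term(m=+3) = (-0.012985, 0.094944)   from Y*(Ω₁)=(-0.400091, 0.038527), Y(Ω₂)=(0.054798, -0.232029)
Total Σ_m = (-0.073020, 0.000000). Multiply by 1.795196: (-0.131086, 0.000000). P_3(cos γ) = -0.131086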